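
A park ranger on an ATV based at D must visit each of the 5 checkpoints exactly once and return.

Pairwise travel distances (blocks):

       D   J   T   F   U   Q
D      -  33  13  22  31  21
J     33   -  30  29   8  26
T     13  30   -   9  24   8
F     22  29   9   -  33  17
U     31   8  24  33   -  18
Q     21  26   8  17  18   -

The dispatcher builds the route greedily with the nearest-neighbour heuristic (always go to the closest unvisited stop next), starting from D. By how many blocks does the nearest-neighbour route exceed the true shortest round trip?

From D: T=13, Q=21, F=22, U=31, J=33 → choose T (13).
From T: Q=8, F=9, U=24, J=30 → choose Q (8).
From Q: F=17, U=18, J=26 → choose F (17).
From F: J=29, U=33 → choose J (29).
From J: U=8 → choose U (8).
NN route D → T → Q → F → J → U → D costs 106.
Optimal: D → J → U → Q → T → F → D costs 98 (by enumerating all 60 distinct tours).
Excess = 106 − 98 = 8.

The nearest-neighbour route is 8 blocks longer than optimal.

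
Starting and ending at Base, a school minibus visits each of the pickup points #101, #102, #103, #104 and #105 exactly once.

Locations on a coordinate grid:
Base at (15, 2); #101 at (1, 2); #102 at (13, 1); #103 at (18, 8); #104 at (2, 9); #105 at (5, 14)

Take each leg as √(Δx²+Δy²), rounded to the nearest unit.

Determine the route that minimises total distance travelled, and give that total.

Minimum total distance: 48.

Base-#101-#102-#103-#104-#105-Base: 14+12+9+16+6+16 = 73
Base-#101-#102-#103-#105-#104-Base: 14+12+9+14+6+15 = 70
Base-#101-#102-#104-#103-#105-Base: 14+12+14+16+14+16 = 86
Base-#101-#102-#104-#105-#103-Base: 14+12+14+6+14+7 = 67
Base-#101-#102-#105-#103-#104-Base: 14+12+15+14+16+15 = 86
Base-#101-#102-#105-#104-#103-Base: 14+12+15+6+16+7 = 70
Base-#101-#103-#102-#104-#105-Base: 14+18+9+14+6+16 = 77
Base-#101-#103-#102-#105-#104-Base: 14+18+9+15+6+15 = 77
Base-#101-#103-#104-#102-#105-Base: 14+18+16+14+15+16 = 93
Base-#101-#103-#104-#105-#102-Base: 14+18+16+6+15+2 = 71
Base-#101-#103-#105-#102-#104-Base: 14+18+14+15+14+15 = 90
Base-#101-#103-#105-#104-#102-Base: 14+18+14+6+14+2 = 68
Base-#101-#104-#102-#103-#105-Base: 14+7+14+9+14+16 = 74
Base-#101-#104-#102-#105-#103-Base: 14+7+14+15+14+7 = 71
… (46 more)
Base-#102-#101-#104-#105-#103-Base: 2+12+7+6+14+7 = 48  ← best
The minimum is 48.
One optimal route: Base → #102 → #101 → #104 → #105 → #103 → Base (or its reverse).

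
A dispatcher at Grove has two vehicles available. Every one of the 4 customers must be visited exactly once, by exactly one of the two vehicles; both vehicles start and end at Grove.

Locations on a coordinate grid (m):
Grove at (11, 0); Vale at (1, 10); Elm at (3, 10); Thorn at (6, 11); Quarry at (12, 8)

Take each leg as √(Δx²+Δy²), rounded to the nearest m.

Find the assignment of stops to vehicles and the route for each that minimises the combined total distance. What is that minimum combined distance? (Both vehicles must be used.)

Minimum combined distance: 47 m.

Try each way of splitting the stops between the two vehicles (each non-empty) and, for each split, find the best tour for each vehicle:
  {Vale} + {Elm, Thorn, Quarry}: 28 + 31 = 59
  {Elm} + {Vale, Thorn, Quarry}: 26 + 34 = 60
  {Vale, Elm} + {Thorn, Quarry}: 29 + 27 = 56
  {Thorn} + {Vale, Elm, Quarry}: 24 + 33 = 57
  {Vale, Thorn} + {Elm, Quarry}: 31 + 30 = 61
  {Elm, Thorn} + {Vale, Quarry}: 28 + 33 = 61
  … (7 splits in total)
  {Vale, Elm, Thorn} + {Quarry}: 31 + 16 = 47  ← best
Best: vehicle 1 Grove → Vale → Elm → Thorn → Grove = 31; vehicle 2 Grove → Quarry → Grove = 16; combined 47.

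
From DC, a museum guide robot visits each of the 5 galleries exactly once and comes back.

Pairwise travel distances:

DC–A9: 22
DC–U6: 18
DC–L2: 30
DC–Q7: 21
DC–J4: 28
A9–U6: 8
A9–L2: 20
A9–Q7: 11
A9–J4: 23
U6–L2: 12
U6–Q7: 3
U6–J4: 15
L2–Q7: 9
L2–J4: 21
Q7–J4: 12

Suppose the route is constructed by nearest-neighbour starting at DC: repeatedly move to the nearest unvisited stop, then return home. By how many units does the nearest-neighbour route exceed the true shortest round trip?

The nearest-neighbour route is 10 longer than optimal.

DC: U6=18, Q7=21, A9=22, J4=28, L2=30 ⇒ U6
U6: Q7=3, A9=8, L2=12, J4=15 ⇒ Q7
Q7: L2=9, A9=11, J4=12 ⇒ L2
L2: A9=20, J4=21 ⇒ A9
A9: J4=23 ⇒ J4
NN route DC → U6 → Q7 → L2 → A9 → J4 → DC costs 101.
Optimal: DC → A9 → U6 → L2 → Q7 → J4 → DC costs 91 (by enumerating all 60 distinct tours).
Excess = 101 − 91 = 10.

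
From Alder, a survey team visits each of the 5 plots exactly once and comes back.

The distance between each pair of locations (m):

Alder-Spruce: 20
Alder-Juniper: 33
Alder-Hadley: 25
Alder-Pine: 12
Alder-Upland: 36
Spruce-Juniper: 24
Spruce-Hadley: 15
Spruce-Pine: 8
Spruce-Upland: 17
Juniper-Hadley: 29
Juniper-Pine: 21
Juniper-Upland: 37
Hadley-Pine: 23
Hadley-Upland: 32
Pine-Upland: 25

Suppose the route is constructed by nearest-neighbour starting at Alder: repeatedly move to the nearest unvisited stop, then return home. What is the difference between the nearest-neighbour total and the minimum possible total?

Alder: Pine=12, Spruce=20, Hadley=25, Juniper=33, Upland=36 ⇒ Pine
Pine: Spruce=8, Juniper=21, Hadley=23, Upland=25 ⇒ Spruce
Spruce: Hadley=15, Upland=17, Juniper=24 ⇒ Hadley
Hadley: Juniper=29, Upland=32 ⇒ Juniper
Juniper: Upland=37 ⇒ Upland
NN route Alder → Pine → Spruce → Hadley → Juniper → Upland → Alder costs 137.
Optimal: Alder → Hadley → Spruce → Upland → Juniper → Pine → Alder costs 127 (by enumerating all 60 distinct tours).
Excess = 137 − 127 = 10.

10 m longer than the optimal tour.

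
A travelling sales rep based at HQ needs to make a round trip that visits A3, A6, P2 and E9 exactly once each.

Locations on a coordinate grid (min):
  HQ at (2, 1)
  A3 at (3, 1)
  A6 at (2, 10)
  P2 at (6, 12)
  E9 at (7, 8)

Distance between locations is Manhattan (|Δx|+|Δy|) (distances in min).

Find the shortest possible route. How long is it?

Minimum total distance: 32 min.

HQ-A3-A6-P2-E9-HQ: 1+10+6+5+12 = 34
HQ-A3-A6-E9-P2-HQ: 1+10+7+5+15 = 38
HQ-A3-P2-A6-E9-HQ: 1+14+6+7+12 = 40
HQ-A3-P2-E9-A6-HQ: 1+14+5+7+9 = 36
HQ-A3-E9-A6-P2-HQ: 1+11+7+6+15 = 40
HQ-A3-E9-P2-A6-HQ: 1+11+5+6+9 = 32
HQ-A6-A3-P2-E9-HQ: 9+10+14+5+12 = 50
HQ-A6-A3-E9-P2-HQ: 9+10+11+5+15 = 50
HQ-A6-P2-A3-E9-HQ: 9+6+14+11+12 = 52
HQ-A6-E9-A3-P2-HQ: 9+7+11+14+15 = 56
HQ-P2-A3-A6-E9-HQ: 15+14+10+7+12 = 58
HQ-P2-A6-A3-E9-HQ: 15+6+10+11+12 = 54
The minimum is 32.
One optimal route: HQ → A3 → E9 → P2 → A6 → HQ (or its reverse).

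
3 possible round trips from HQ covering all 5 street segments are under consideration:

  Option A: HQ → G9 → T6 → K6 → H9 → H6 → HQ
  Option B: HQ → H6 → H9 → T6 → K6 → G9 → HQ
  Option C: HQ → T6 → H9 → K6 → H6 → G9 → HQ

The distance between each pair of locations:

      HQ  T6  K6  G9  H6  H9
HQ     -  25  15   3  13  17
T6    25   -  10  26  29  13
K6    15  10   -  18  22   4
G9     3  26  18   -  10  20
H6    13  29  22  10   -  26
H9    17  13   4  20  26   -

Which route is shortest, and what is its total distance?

77 — Option C is the shortest.

Option A: 3 + 26 + 10 + 4 + 26 + 13 = 82
Option B: 13 + 26 + 13 + 10 + 18 + 3 = 83
Option C: 25 + 13 + 4 + 22 + 10 + 3 = 77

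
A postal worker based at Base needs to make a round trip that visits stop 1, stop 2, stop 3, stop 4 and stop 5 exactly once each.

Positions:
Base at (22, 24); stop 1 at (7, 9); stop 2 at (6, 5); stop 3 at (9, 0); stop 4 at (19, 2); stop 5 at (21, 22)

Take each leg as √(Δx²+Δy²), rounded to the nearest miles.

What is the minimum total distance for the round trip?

Base → stop 1 → stop 2 → stop 3 → stop 4 → stop 5 → Base: 21+4+6+10+20+2 = 63
Base → stop 1 → stop 2 → stop 3 → stop 5 → stop 4 → Base: 21+4+6+25+20+22 = 98
Base → stop 1 → stop 2 → stop 4 → stop 3 → stop 5 → Base: 21+4+13+10+25+2 = 75
Base → stop 1 → stop 2 → stop 4 → stop 5 → stop 3 → Base: 21+4+13+20+25+27 = 110
Base → stop 1 → stop 2 → stop 5 → stop 3 → stop 4 → Base: 21+4+23+25+10+22 = 105
Base → stop 1 → stop 2 → stop 5 → stop 4 → stop 3 → Base: 21+4+23+20+10+27 = 105
Base → stop 1 → stop 3 → stop 2 → stop 4 → stop 5 → Base: 21+9+6+13+20+2 = 71
Base → stop 1 → stop 3 → stop 2 → stop 5 → stop 4 → Base: 21+9+6+23+20+22 = 101
Base → stop 1 → stop 3 → stop 4 → stop 2 → stop 5 → Base: 21+9+10+13+23+2 = 78
Base → stop 1 → stop 3 → stop 4 → stop 5 → stop 2 → Base: 21+9+10+20+23+25 = 108
Base → stop 1 → stop 3 → stop 5 → stop 2 → stop 4 → Base: 21+9+25+23+13+22 = 113
Base → stop 1 → stop 3 → stop 5 → stop 4 → stop 2 → Base: 21+9+25+20+13+25 = 113
Base → stop 1 → stop 4 → stop 2 → stop 3 → stop 5 → Base: 21+14+13+6+25+2 = 81
Base → stop 1 → stop 4 → stop 2 → stop 5 → stop 3 → Base: 21+14+13+23+25+27 = 123
… (46 more)
The minimum is 63.
One optimal route: Base → stop 1 → stop 2 → stop 3 → stop 4 → stop 5 → Base (or its reverse).

Shortest round trip = 63 miles.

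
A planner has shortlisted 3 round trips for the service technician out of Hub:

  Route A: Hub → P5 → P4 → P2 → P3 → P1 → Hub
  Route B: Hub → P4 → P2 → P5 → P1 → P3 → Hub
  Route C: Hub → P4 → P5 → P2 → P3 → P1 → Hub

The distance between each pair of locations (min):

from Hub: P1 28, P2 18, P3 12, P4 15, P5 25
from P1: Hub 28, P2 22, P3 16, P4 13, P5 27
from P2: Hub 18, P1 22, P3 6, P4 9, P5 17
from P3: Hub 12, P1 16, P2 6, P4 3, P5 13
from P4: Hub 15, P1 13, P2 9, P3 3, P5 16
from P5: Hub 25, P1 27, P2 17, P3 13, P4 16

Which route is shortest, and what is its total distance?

Route A: 25 + 16 + 9 + 6 + 16 + 28 = 100
Route B: 15 + 9 + 17 + 27 + 16 + 12 = 96
Route C: 15 + 16 + 17 + 6 + 16 + 28 = 98

96 min — Route B is the shortest.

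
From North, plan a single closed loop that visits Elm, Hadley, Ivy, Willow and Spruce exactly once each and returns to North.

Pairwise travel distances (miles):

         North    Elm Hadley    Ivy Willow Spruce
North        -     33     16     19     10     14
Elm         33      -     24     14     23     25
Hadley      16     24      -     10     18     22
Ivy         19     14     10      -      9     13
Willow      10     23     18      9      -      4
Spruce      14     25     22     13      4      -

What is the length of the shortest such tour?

North-Elm-Hadley-Ivy-Willow-Spruce-North: 33+24+10+9+4+14 = 94
North-Elm-Hadley-Ivy-Spruce-Willow-North: 33+24+10+13+4+10 = 94
North-Elm-Hadley-Willow-Ivy-Spruce-North: 33+24+18+9+13+14 = 111
North-Elm-Hadley-Willow-Spruce-Ivy-North: 33+24+18+4+13+19 = 111
North-Elm-Hadley-Spruce-Ivy-Willow-North: 33+24+22+13+9+10 = 111
North-Elm-Hadley-Spruce-Willow-Ivy-North: 33+24+22+4+9+19 = 111
North-Elm-Ivy-Hadley-Willow-Spruce-North: 33+14+10+18+4+14 = 93
North-Elm-Ivy-Hadley-Spruce-Willow-North: 33+14+10+22+4+10 = 93
North-Elm-Ivy-Willow-Hadley-Spruce-North: 33+14+9+18+22+14 = 110
North-Elm-Ivy-Willow-Spruce-Hadley-North: 33+14+9+4+22+16 = 98
North-Elm-Ivy-Spruce-Hadley-Willow-North: 33+14+13+22+18+10 = 110
North-Elm-Ivy-Spruce-Willow-Hadley-North: 33+14+13+4+18+16 = 98
North-Elm-Willow-Hadley-Ivy-Spruce-North: 33+23+18+10+13+14 = 111
North-Elm-Willow-Hadley-Spruce-Ivy-North: 33+23+18+22+13+19 = 128
… (46 more)
North-Hadley-Ivy-Elm-Spruce-Willow-North: 16+10+14+25+4+10 = 79  ← best
The minimum is 79.
One optimal route: North → Hadley → Ivy → Elm → Spruce → Willow → North (or its reverse).

Shortest round trip = 79 miles.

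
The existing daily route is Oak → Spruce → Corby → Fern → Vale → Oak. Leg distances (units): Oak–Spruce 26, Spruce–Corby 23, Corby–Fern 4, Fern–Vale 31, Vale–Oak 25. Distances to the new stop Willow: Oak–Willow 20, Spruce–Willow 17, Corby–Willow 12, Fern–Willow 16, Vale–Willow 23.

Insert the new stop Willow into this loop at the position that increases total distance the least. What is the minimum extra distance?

Insertion cost between consecutive stops i–j is d(i,Willow) + d(Willow,j) − d(i,j):
  between Oak and Spruce: 20 + 17 − 26 = 11
  between Spruce and Corby: 17 + 12 − 23 = 6
  between Corby and Fern: 12 + 16 − 4 = 24
  between Fern and Vale: 16 + 23 − 31 = 8
  between Vale and Oak: 23 + 20 − 25 = 18
Cheapest insertion is between Spruce and Corby, adding 6.
New total = 109 + 6 = 115.

Minimum extra distance: 6, inserting Willow between Spruce and Corby.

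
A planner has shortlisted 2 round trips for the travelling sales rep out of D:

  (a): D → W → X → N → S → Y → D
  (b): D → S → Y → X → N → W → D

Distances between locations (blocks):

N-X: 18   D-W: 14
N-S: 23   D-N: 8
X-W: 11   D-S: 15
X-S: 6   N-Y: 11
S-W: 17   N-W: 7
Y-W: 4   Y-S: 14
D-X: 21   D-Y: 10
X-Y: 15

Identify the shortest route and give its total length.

(a): 14 + 11 + 18 + 23 + 14 + 10 = 90
(b): 15 + 14 + 15 + 18 + 7 + 14 = 83

83 blocks — (b) is the shortest.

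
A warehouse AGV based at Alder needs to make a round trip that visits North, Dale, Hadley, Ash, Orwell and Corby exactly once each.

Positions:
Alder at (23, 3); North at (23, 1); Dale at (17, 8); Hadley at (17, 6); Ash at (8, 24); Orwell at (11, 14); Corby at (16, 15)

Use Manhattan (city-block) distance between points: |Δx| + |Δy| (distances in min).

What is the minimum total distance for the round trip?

76 min — the shortest possible round trip.

With 6 stops there are 6!/2 = 360 distinct round trips (a route and its reverse cost the same).
Alder - North - Dale - Hadley - Ash - Orwell - Corby - Alder: 2+13+2+27+13+6+19 = 82
Alder - North - Dale - Hadley - Ash - Corby - Orwell - Alder: 2+13+2+27+17+6+23 = 90
Alder - North - Dale - Hadley - Orwell - Ash - Corby - Alder: 2+13+2+14+13+17+19 = 80
Alder - North - Dale - Hadley - Orwell - Corby - Ash - Alder: 2+13+2+14+6+17+36 = 90
Alder - North - Dale - Hadley - Corby - Ash - Orwell - Alder: 2+13+2+10+17+13+23 = 80
Alder - North - Dale - Hadley - Corby - Orwell - Ash - Alder: 2+13+2+10+6+13+36 = 82
Alder - North - Dale - Ash - Hadley - Orwell - Corby - Alder: 2+13+25+27+14+6+19 = 106
Alder - North - Dale - Ash - Hadley - Corby - Orwell - Alder: 2+13+25+27+10+6+23 = 106
… (352 more)
Alder - North - Dale - Orwell - Ash - Corby - Hadley - Alder: 2+13+12+13+17+10+9 = 76  ← best
The minimum is 76.
One optimal route: Alder → North → Dale → Orwell → Ash → Corby → Hadley → Alder (or its reverse).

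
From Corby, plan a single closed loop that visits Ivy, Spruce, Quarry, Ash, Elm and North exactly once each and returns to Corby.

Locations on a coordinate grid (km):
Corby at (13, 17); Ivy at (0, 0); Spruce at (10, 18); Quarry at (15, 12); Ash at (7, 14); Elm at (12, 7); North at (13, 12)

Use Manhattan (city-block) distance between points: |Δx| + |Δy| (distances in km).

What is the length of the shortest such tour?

Shortest round trip = 66 km.

Corby→Ivy→Spruce→Quarry→Ash→Elm→North→Corby: 30+28+11+10+12+6+5 = 102
Corby→Ivy→Spruce→Quarry→Ash→North→Elm→Corby: 30+28+11+10+8+6+11 = 104
Corby→Ivy→Spruce→Quarry→Elm→Ash→North→Corby: 30+28+11+8+12+8+5 = 102
Corby→Ivy→Spruce→Quarry→Elm→North→Ash→Corby: 30+28+11+8+6+8+9 = 100
Corby→Ivy→Spruce→Quarry→North→Ash→Elm→Corby: 30+28+11+2+8+12+11 = 102
Corby→Ivy→Spruce→Quarry→North→Elm→Ash→Corby: 30+28+11+2+6+12+9 = 98
Corby→Ivy→Spruce→Ash→Quarry→Elm→North→Corby: 30+28+7+10+8+6+5 = 94
Corby→Ivy→Spruce→Ash→Quarry→North→Elm→Corby: 30+28+7+10+2+6+11 = 94
… (352 more)
Corby→Spruce→Ash→Ivy→Elm→Quarry→North→Corby: 4+7+21+19+8+2+5 = 66  ← best
The minimum is 66.
One optimal route: Corby → Spruce → Ash → Ivy → Elm → Quarry → North → Corby (or its reverse).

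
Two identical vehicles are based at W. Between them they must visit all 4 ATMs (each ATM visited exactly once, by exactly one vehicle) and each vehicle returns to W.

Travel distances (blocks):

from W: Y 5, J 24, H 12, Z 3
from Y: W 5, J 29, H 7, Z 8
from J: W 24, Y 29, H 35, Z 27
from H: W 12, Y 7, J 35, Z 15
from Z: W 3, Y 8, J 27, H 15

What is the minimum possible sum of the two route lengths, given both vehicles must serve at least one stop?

Try each way of splitting the stops between the two vehicles (each non-empty) and, for each split, find the best tour for each vehicle:
  {Y} + {J, H, Z}: 10 + 77 = 87
  {J} + {Y, H, Z}: 48 + 30 = 78
  {Y, J} + {H, Z}: 58 + 30 = 88
  {H} + {Y, J, Z}: 24 + 64 = 88
  {Y, H} + {J, Z}: 24 + 54 = 78
  {J, H} + {Y, Z}: 71 + 16 = 87
  … (7 splits in total)
  {Y, J, H} + {Z}: 71 + 6 = 77  ← best
Best: vehicle 1 W → Y → H → J → W = 71; vehicle 2 W → Z → W = 6; combined 77.

77 blocks — the smallest possible combined total.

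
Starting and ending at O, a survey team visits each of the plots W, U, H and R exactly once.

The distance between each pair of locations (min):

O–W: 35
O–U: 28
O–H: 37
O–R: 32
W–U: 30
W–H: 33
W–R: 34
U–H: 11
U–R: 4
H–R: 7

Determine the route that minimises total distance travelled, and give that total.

There are 12 distinct closed tours to check (reversals are equivalent).
O→W→U→H→R→O: 35+30+11+7+32 = 115
O→W→U→R→H→O: 35+30+4+7+37 = 113
O→W→H→U→R→O: 35+33+11+4+32 = 115
O→W→H→R→U→O: 35+33+7+4+28 = 107
O→W→R→U→H→O: 35+34+4+11+37 = 121
O→W→R→H→U→O: 35+34+7+11+28 = 115
O→U→W→H→R→O: 28+30+33+7+32 = 130
O→U→W→R→H→O: 28+30+34+7+37 = 136
O→U→H→W→R→O: 28+11+33+34+32 = 138
O→U→R→W→H→O: 28+4+34+33+37 = 136
O→H→W→U→R→O: 37+33+30+4+32 = 136
O→H→U→W→R→O: 37+11+30+34+32 = 144
The minimum is 107.
One optimal route: O → W → H → R → U → O (or its reverse).

Minimum total distance: 107 min.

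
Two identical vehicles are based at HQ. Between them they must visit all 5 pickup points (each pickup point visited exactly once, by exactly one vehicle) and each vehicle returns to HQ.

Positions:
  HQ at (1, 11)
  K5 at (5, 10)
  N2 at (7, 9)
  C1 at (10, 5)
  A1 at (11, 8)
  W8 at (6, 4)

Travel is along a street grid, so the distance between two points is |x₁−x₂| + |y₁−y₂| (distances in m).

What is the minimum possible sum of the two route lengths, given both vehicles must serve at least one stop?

There are 2^4 − 1 = 15 ways to divide the 5 stops into two non-empty groups. For each, the best each vehicle can do is its own shortest tour through its group:
  {K5} + {N2, C1, A1, W8}: 10 + 34 = 44
  {N2} + {K5, C1, A1, W8}: 16 + 34 = 50
  {K5, N2} + {C1, A1, W8}: 16 + 34 = 50
  {C1} + {K5, N2, A1, W8}: 30 + 34 = 64
  {K5, C1} + {N2, A1, W8}: 30 + 34 = 64
  {N2, C1} + {K5, A1, W8}: 30 + 34 = 64
  … (15 splits in total)
Best: vehicle 1 HQ → K5 → HQ = 10; vehicle 2 HQ → N2 → A1 → C1 → W8 → HQ = 34; combined 44.

44 m — the smallest possible combined total.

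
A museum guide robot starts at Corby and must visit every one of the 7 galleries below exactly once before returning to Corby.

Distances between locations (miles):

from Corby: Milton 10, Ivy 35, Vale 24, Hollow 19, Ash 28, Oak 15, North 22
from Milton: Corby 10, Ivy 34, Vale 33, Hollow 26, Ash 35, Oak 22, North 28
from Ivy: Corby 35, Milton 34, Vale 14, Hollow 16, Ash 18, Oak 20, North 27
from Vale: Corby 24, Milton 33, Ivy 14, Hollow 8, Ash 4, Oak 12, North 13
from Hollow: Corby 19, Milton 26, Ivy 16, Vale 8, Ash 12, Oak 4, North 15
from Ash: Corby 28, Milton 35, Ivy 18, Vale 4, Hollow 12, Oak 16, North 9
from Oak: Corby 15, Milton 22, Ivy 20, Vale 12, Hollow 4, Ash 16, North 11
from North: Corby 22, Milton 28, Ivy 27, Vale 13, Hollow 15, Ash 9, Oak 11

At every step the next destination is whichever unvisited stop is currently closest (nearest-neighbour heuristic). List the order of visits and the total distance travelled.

At Corby the remaining stops are Milton 10, Oak 15, Hollow 19, North 22, Vale 24, Ash 28, Ivy 35; go to Milton.
At Milton the remaining stops are Oak 22, Hollow 26, North 28, Vale 33, Ivy 34, Ash 35; go to Oak.
At Oak the remaining stops are Hollow 4, North 11, Vale 12, Ash 16, Ivy 20; go to Hollow.
At Hollow the remaining stops are Vale 8, Ash 12, North 15, Ivy 16; go to Vale.
At Vale the remaining stops are Ash 4, North 13, Ivy 14; go to Ash.
At Ash the remaining stops are North 9, Ivy 18; go to North.
At North the remaining stops are Ivy 27; go to Ivy.
Return Ivy→Corby: 35.
Total = 10 + 22 + 4 + 8 + 4 + 9 + 27 + 35 = 119.

119 miles along Corby → Milton → Oak → Hollow → Vale → Ash → North → Ivy → Corby.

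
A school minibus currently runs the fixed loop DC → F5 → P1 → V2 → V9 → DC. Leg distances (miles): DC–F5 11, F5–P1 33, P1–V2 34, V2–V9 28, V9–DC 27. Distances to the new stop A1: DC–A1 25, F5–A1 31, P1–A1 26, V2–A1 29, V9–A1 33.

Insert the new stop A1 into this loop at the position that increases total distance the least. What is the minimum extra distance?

Insertion cost between consecutive stops i–j is d(i,A1) + d(A1,j) − d(i,j):
  between DC and F5: 25 + 31 − 11 = 45
  between F5 and P1: 31 + 26 − 33 = 24
  between P1 and V2: 26 + 29 − 34 = 21
  between V2 and V9: 29 + 33 − 28 = 34
  between V9 and DC: 33 + 25 − 27 = 31
Cheapest insertion is between P1 and V2, adding 21.
New total = 133 + 21 = 154.

Adding 21 miles by placing A1 on the P1–V2 leg.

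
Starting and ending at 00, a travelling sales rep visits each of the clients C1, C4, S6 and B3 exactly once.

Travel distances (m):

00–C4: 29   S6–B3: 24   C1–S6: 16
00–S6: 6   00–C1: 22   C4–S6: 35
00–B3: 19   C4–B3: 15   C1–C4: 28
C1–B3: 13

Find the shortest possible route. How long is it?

Minimum total distance: 79 m.

There are 12 distinct closed tours to check (reversals are equivalent).
00 → C1 → C4 → S6 → B3 → 00: 22+28+35+24+19 = 128
00 → C1 → C4 → B3 → S6 → 00: 22+28+15+24+6 = 95
00 → C1 → S6 → C4 → B3 → 00: 22+16+35+15+19 = 107
00 → C1 → S6 → B3 → C4 → 00: 22+16+24+15+29 = 106
00 → C1 → B3 → C4 → S6 → 00: 22+13+15+35+6 = 91
00 → C1 → B3 → S6 → C4 → 00: 22+13+24+35+29 = 123
00 → C4 → C1 → S6 → B3 → 00: 29+28+16+24+19 = 116
00 → C4 → C1 → B3 → S6 → 00: 29+28+13+24+6 = 100
00 → C4 → S6 → C1 → B3 → 00: 29+35+16+13+19 = 112
00 → C4 → B3 → C1 → S6 → 00: 29+15+13+16+6 = 79
00 → S6 → C1 → C4 → B3 → 00: 6+16+28+15+19 = 84
00 → S6 → C4 → C1 → B3 → 00: 6+35+28+13+19 = 101
The minimum is 79.
One optimal route: 00 → C4 → B3 → C1 → S6 → 00 (or its reverse).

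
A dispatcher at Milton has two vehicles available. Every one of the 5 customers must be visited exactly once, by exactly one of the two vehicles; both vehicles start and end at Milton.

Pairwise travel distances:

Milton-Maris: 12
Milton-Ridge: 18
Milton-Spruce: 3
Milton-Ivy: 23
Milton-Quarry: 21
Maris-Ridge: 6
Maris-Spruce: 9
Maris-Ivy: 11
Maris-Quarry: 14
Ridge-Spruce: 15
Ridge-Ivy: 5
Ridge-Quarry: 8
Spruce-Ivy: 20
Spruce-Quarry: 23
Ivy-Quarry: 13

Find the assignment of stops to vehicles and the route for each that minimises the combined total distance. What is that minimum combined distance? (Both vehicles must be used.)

63 — the smallest possible combined total.

Try each way of splitting the stops between the two vehicles (each non-empty) and, for each split, find the best tour for each vehicle:
  {Maris} + {Ridge, Spruce, Ivy, Quarry}: 24 + 57 = 81
  {Ridge} + {Maris, Spruce, Ivy, Quarry}: 36 + 57 = 93
  {Maris, Ridge} + {Spruce, Ivy, Quarry}: 36 + 57 = 93
  {Spruce} + {Maris, Ridge, Ivy, Quarry}: 6 + 57 = 63
  {Maris, Spruce} + {Ridge, Ivy, Quarry}: 24 + 57 = 81
  {Ridge, Spruce} + {Maris, Ivy, Quarry}: 36 + 57 = 93
  … (15 splits in total)
Best: vehicle 1 Milton → Spruce → Milton = 6; vehicle 2 Milton → Maris → Ridge → Ivy → Quarry → Milton = 57; combined 63.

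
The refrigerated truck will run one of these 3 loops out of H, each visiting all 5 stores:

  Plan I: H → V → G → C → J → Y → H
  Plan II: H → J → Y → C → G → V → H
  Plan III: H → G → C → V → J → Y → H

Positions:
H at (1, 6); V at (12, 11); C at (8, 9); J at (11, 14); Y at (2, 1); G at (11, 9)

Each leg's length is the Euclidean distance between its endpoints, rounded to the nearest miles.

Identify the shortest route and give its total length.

Plan I: 12 + 2 + 3 + 6 + 16 + 5 = 44
Plan II: 13 + 16 + 10 + 3 + 2 + 12 = 56
Plan III: 10 + 3 + 4 + 3 + 16 + 5 = 41

Shortest is Plan III, total 41 miles.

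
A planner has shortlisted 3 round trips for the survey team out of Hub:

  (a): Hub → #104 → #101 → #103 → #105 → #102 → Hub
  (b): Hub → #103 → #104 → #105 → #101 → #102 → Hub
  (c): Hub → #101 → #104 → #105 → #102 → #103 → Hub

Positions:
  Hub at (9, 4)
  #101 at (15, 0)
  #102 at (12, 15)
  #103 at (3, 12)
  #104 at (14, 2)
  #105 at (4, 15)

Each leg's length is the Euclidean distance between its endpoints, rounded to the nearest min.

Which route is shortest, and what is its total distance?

Shortest is (a), total 46 min.

(a): 5 + 2 + 17 + 3 + 8 + 11 = 46
(b): 10 + 15 + 16 + 19 + 15 + 11 = 86
(c): 7 + 2 + 16 + 8 + 9 + 10 = 52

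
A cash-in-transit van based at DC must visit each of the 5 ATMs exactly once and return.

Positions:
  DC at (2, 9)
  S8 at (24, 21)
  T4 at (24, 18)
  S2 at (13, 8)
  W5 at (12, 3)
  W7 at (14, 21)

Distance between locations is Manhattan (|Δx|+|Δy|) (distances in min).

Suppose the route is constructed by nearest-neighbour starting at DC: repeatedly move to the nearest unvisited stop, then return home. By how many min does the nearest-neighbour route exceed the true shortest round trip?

Excess over optimum: 2 min.

DC: S2=12, W5=16, W7=24, T4=31, S8=34 ⇒ S2
S2: W5=6, W7=14, T4=21, S8=24 ⇒ W5
W5: W7=20, T4=27, S8=30 ⇒ W7
W7: S8=10, T4=13 ⇒ S8
S8: T4=3 ⇒ T4
NN route DC → S2 → W5 → W7 → S8 → T4 → DC costs 82.
Optimal: DC → T4 → S8 → W7 → S2 → W5 → DC costs 80 (by enumerating all 60 distinct tours).
Excess = 82 − 80 = 2.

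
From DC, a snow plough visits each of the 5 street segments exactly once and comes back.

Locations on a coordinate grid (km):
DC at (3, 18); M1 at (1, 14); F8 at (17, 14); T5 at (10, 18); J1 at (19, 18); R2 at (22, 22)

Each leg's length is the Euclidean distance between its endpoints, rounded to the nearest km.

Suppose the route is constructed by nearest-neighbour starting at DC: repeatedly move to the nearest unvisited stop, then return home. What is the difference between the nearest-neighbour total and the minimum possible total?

Excess over optimum: 1 km.

DC: M1=4, T5=7, F8=15, J1=16, R2=19 ⇒ M1
M1: T5=10, F8=16, J1=18, R2=22 ⇒ T5
T5: F8=8, J1=9, R2=13 ⇒ F8
F8: J1=4, R2=9 ⇒ J1
J1: R2=5 ⇒ R2
NN route DC → M1 → T5 → F8 → J1 → R2 → DC costs 50.
Optimal: DC → M1 → F8 → J1 → R2 → T5 → DC costs 49 (by enumerating all 60 distinct tours).
Excess = 50 − 49 = 1.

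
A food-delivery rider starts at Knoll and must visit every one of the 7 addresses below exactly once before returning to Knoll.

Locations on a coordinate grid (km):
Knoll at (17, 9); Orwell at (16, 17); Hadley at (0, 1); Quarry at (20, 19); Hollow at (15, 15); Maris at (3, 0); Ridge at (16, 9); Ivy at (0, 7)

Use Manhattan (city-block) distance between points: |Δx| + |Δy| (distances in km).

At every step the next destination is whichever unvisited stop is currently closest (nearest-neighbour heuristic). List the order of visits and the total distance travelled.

Nearest-neighbour total = 82 km; route Knoll → Ridge → Hollow → Orwell → Quarry → Ivy → Hadley → Maris → Knoll.

Knoll → [Ridge:1 / Hollow:8 / Orwell:9 / Quarry:13 / Ivy:19 / Maris:23 / Hadley:25] → Ridge (1)
Ridge → [Hollow:7 / Orwell:8 / Quarry:14 / Ivy:18 / Maris:22 / Hadley:24] → Hollow (7)
Hollow → [Orwell:3 / Quarry:9 / Ivy:23 / Maris:27 / Hadley:29] → Orwell (3)
Orwell → [Quarry:6 / Ivy:26 / Maris:30 / Hadley:32] → Quarry (6)
Quarry → [Ivy:32 / Maris:36 / Hadley:38] → Ivy (32)
Ivy → [Hadley:6 / Maris:10] → Hadley (6)
Hadley → [Maris:4] → Maris (4)
Return Maris→Knoll: 23.
Total = 1 + 7 + 3 + 6 + 32 + 6 + 4 + 23 = 82.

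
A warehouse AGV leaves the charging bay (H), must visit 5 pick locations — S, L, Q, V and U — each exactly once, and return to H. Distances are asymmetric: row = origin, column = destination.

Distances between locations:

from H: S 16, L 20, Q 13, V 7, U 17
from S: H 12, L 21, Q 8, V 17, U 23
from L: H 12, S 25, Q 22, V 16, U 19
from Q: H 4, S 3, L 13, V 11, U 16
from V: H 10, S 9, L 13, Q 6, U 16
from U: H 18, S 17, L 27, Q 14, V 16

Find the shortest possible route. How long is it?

Minimum total distance: 68.

H→S→L→Q→V→U→H: 16+21+22+11+16+18 = 104
H→S→L→Q→U→V→H: 16+21+22+16+16+10 = 101
H→S→L→V→Q→U→H: 16+21+16+6+16+18 = 93
H→S→L→V→U→Q→H: 16+21+16+16+14+4 = 87
H→S→L→U→Q→V→H: 16+21+19+14+11+10 = 91
H→S→L→U→V→Q→H: 16+21+19+16+6+4 = 82
H→S→Q→L→V→U→H: 16+8+13+16+16+18 = 87
H→S→Q→L→U→V→H: 16+8+13+19+16+10 = 82
H→S→Q→V→L→U→H: 16+8+11+13+19+18 = 85
H→S→Q→V→U→L→H: 16+8+11+16+27+12 = 90
H→S→Q→U→L→V→H: 16+8+16+27+16+10 = 93
H→S→Q→U→V→L→H: 16+8+16+16+13+12 = 81
H→S→V→L→Q→U→H: 16+17+13+22+16+18 = 102
H→S→V→L→U→Q→H: 16+17+13+19+14+4 = 83
… (106 more)
H→V→L→U→S→Q→H: 7+13+19+17+8+4 = 68  ← best
The minimum is 68.
One optimal route: H → V → L → U → S → Q → H.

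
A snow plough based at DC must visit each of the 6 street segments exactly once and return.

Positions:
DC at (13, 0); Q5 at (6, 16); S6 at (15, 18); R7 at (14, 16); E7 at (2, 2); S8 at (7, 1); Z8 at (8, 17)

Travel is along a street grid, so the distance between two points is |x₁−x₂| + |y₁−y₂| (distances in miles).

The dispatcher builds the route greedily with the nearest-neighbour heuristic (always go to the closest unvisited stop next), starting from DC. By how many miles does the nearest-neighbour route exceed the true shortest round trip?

From DC: S8=7, E7=13, R7=17, S6=20, Z8=22, Q5=23 → choose S8 (7).
From S8: E7=6, Q5=16, Z8=17, R7=22, S6=25 → choose E7 (6).
From E7: Q5=18, Z8=21, R7=26, S6=29 → choose Q5 (18).
From Q5: Z8=3, R7=8, S6=11 → choose Z8 (3).
From Z8: R7=7, S6=8 → choose R7 (7).
From R7: S6=3 → choose S6 (3).
NN route DC → S8 → E7 → Q5 → Z8 → R7 → S6 → DC costs 64.
Optimal: DC → R7 → S6 → Z8 → Q5 → E7 → S8 → DC costs 62 (by enumerating all 360 distinct tours).
Excess = 64 − 62 = 2.

2 miles longer than the optimal tour.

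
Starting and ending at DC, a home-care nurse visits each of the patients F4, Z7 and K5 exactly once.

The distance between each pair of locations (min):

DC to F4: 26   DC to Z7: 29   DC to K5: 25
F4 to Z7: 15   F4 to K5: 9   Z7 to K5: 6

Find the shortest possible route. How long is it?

With 3 stops there are 3!/2 = 3 distinct round trips (a route and its reverse cost the same).
DC→F4→Z7→K5→DC: 26+15+6+25 = 72
DC→F4→K5→Z7→DC: 26+9+6+29 = 70
DC→Z7→F4→K5→DC: 29+15+9+25 = 78
The minimum is 70.
One optimal route: DC → F4 → K5 → Z7 → DC (or its reverse).

Minimum total distance: 70 min.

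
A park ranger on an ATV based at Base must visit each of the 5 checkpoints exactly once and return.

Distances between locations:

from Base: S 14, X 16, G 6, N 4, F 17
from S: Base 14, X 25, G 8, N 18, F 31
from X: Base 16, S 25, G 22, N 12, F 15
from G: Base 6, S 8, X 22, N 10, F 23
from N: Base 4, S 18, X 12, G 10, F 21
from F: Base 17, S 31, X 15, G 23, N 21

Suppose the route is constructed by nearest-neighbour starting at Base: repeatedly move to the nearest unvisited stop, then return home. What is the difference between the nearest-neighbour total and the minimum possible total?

The nearest-neighbour route is 3 longer than optimal.

Base: N=4, G=6, S=14, X=16, F=17 ⇒ N
N: G=10, X=12, S=18, F=21 ⇒ G
G: S=8, X=22, F=23 ⇒ S
S: X=25, F=31 ⇒ X
X: F=15 ⇒ F
NN route Base → N → G → S → X → F → Base costs 79.
Optimal: Base → S → G → N → X → F → Base costs 76 (by enumerating all 60 distinct tours).
Excess = 79 − 76 = 3.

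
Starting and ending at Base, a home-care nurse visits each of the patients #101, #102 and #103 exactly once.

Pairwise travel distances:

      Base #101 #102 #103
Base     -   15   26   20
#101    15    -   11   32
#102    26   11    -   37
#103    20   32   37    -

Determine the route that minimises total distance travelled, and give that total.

With 3 stops there are 3!/2 = 3 distinct round trips (a route and its reverse cost the same).
Base-#101-#102-#103-Base: 15+11+37+20 = 83
Base-#101-#103-#102-Base: 15+32+37+26 = 110
Base-#102-#101-#103-Base: 26+11+32+20 = 89
The minimum is 83.
One optimal route: Base → #101 → #102 → #103 → Base (or its reverse).

Minimum total distance: 83.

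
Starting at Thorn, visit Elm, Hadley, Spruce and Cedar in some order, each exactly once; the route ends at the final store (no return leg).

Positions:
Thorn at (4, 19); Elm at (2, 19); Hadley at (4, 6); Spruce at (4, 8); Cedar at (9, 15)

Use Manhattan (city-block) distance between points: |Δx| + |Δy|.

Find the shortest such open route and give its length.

Shortest open route: 27.

There are 4! = 24 possible orderings.
Thorn→Elm→Hadley→Spruce→Cedar: 2+15+2+12 = 31
Thorn→Elm→Hadley→Cedar→Spruce: 2+15+14+12 = 43
Thorn→Elm→Spruce→Hadley→Cedar: 2+13+2+14 = 31
Thorn→Elm→Spruce→Cedar→Hadley: 2+13+12+14 = 41
Thorn→Elm→Cedar→Hadley→Spruce: 2+11+14+2 = 29
Thorn→Elm→Cedar→Spruce→Hadley: 2+11+12+2 = 27
Thorn→Hadley→Elm→Spruce→Cedar: 13+15+13+12 = 53
Thorn→Hadley→Elm→Cedar→Spruce: 13+15+11+12 = 51
Thorn→Hadley→Spruce→Elm→Cedar: 13+2+13+11 = 39
Thorn→Hadley→Spruce→Cedar→Elm: 13+2+12+11 = 38
Thorn→Hadley→Cedar→Elm→Spruce: 13+14+11+13 = 51
Thorn→Hadley→Cedar→Spruce→Elm: 13+14+12+13 = 52
Thorn→Spruce→Elm→Hadley→Cedar: 11+13+15+14 = 53
Thorn→Spruce→Elm→Cedar→Hadley: 11+13+11+14 = 49
… (10 more)
The minimum is 27.
One shortest path: Thorn → Elm → Cedar → Spruce → Hadley.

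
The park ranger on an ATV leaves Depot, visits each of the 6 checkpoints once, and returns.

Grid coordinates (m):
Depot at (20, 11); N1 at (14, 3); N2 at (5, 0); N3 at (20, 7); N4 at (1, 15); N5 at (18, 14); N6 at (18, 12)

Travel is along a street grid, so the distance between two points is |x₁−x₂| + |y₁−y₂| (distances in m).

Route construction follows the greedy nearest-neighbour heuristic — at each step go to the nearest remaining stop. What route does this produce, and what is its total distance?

At Depot the remaining stops are N6 3, N3 4, N5 5, N1 14, N4 23, N2 26; go to N6.
At N6 the remaining stops are N5 2, N3 7, N1 13, N4 20, N2 25; go to N5.
At N5 the remaining stops are N3 9, N1 15, N4 18, N2 27; go to N3.
At N3 the remaining stops are N1 10, N2 22, N4 27; go to N1.
At N1 the remaining stops are N2 12, N4 25; go to N2.
At N2 the remaining stops are N4 19; go to N4.
Return N4→Depot: 23.
Total = 3 + 2 + 9 + 10 + 12 + 19 + 23 = 78.

78 m along Depot → N6 → N5 → N3 → N1 → N2 → N4 → Depot.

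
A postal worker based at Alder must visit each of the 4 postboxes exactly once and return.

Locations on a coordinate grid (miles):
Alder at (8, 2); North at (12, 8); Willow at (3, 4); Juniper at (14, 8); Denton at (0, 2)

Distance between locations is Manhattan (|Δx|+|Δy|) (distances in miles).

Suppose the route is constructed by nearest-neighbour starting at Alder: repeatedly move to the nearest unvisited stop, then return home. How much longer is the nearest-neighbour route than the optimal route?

Alder: Willow=7, Denton=8, North=10, Juniper=12 ⇒ Willow
Willow: Denton=5, North=13, Juniper=15 ⇒ Denton
Denton: North=18, Juniper=20 ⇒ North
North: Juniper=2 ⇒ Juniper
NN route Alder → Willow → Denton → North → Juniper → Alder costs 44.
Optimal: Alder → North → Juniper → Willow → Denton → Alder costs 40 (by enumerating all 12 distinct tours).
Excess = 44 − 40 = 4.

4 miles longer than the optimal tour.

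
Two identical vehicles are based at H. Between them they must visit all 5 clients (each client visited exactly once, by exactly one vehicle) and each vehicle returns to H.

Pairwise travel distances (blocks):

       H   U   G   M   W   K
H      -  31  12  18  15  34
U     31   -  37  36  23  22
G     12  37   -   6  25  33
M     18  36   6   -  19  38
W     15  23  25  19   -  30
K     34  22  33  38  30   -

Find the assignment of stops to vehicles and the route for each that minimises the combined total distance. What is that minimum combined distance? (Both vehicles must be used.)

130 blocks — the smallest possible combined total.

Check every non-empty split of the stops between the two vehicles; for each half take its own optimal tour:
  {U} + {G, M, W, K}: 62 + 101 = 163
  {G} + {U, M, W, K}: 24 + 116 = 140
  {U, G} + {M, W, K}: 80 + 101 = 181
  {M} + {U, G, W, K}: 36 + 105 = 141
  {U, M} + {G, W, K}: 85 + 90 = 175
  {G, M} + {U, W, K}: 36 + 94 = 130
  … (15 splits in total)
Best: vehicle 1 H → G → M → H = 36; vehicle 2 H → W → U → K → H = 94; combined 130.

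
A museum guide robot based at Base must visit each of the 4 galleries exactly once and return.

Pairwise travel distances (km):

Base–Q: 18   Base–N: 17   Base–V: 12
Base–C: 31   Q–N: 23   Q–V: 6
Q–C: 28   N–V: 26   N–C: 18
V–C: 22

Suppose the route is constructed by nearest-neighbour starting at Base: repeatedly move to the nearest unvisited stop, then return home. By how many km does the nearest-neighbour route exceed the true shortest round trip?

9 km longer than the optimal tour.

From Base: V=12, N=17, Q=18, C=31 → choose V (12).
From V: Q=6, C=22, N=26 → choose Q (6).
From Q: N=23, C=28 → choose N (23).
From N: C=18 → choose C (18).
NN route Base → V → Q → N → C → Base costs 90.
Optimal: Base → Q → V → C → N → Base costs 81 (by enumerating all 12 distinct tours).
Excess = 90 − 81 = 9.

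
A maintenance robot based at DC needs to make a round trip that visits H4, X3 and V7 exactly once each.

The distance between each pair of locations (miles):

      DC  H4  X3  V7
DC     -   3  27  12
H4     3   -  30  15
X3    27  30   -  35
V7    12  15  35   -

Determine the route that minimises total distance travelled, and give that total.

Minimum total distance: 80 miles.

DC - H4 - X3 - V7 - DC: 3+30+35+12 = 80
DC - H4 - V7 - X3 - DC: 3+15+35+27 = 80
DC - X3 - H4 - V7 - DC: 27+30+15+12 = 84
The minimum is 80.
One optimal route: DC → H4 → X3 → V7 → DC (or its reverse).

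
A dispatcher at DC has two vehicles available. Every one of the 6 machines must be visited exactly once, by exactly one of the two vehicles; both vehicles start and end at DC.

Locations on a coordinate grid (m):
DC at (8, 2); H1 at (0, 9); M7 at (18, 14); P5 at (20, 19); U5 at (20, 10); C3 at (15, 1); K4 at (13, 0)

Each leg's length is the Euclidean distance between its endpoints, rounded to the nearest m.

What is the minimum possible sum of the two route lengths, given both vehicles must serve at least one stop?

69 m — the smallest possible combined total.

Try each way of splitting the stops between the two vehicles (each non-empty) and, for each split, find the best tour for each vehicle:
  {H1} + {M7, P5, U5, C3, K4}: 22 + 47 = 69
  {M7} + {H1, P5, U5, C3, K4}: 32 + 59 = 91
  {H1, M7} + {P5, U5, C3, K4}: 46 + 47 = 93
  {P5} + {H1, M7, U5, C3, K4}: 42 + 51 = 93
  {H1, P5} + {M7, U5, C3, K4}: 54 + 37 = 91
  {M7, P5} + {H1, U5, C3, K4}: 42 + 48 = 90
  … (31 splits in total)
Best: vehicle 1 DC → H1 → DC = 22; vehicle 2 DC → M7 → P5 → U5 → C3 → K4 → DC = 47; combined 69.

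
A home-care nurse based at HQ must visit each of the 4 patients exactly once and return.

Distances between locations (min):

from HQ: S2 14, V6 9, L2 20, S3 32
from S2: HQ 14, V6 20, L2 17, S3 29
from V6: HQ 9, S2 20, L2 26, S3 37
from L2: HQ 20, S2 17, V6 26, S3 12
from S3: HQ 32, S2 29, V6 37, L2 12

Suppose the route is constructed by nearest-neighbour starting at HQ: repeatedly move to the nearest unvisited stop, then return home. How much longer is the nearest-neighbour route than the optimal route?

HQ: V6=9, S2=14, L2=20, S3=32 ⇒ V6
V6: S2=20, L2=26, S3=37 ⇒ S2
S2: L2=17, S3=29 ⇒ L2
L2: S3=12 ⇒ S3
NN route HQ → V6 → S2 → L2 → S3 → HQ costs 90.
Optimal: HQ → S2 → L2 → S3 → V6 → HQ costs 89 (by enumerating all 12 distinct tours).
Excess = 90 − 89 = 1.

The nearest-neighbour route is 1 min longer than optimal.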